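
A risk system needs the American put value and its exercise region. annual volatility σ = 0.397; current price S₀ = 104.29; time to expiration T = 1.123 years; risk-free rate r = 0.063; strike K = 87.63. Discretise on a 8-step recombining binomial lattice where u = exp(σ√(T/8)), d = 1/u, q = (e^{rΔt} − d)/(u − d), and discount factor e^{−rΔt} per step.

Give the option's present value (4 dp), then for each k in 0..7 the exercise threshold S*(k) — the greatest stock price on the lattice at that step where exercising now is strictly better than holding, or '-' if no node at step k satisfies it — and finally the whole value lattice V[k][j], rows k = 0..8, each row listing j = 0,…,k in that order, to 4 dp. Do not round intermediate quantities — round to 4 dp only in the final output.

price = 7.3548
boundary = - - - - 57.5242 49.5738 57.5242 66.7496
tree:
7.3548
10.9557 3.7789
15.8756 6.0861 1.4708
22.2752 9.5709 2.6068 0.3273
30.1058 14.6120 4.5516 0.6509 0.0000
38.0562 21.4878 7.7941 1.2942 0.0000 0.0000
44.9078 30.1058 12.9995 2.5735 0.0000 0.0000 0.0000
50.8124 38.0562 20.8804 5.1173 0.0000 0.0000 0.0000 0.0000
55.9009 44.9078 30.1058 10.1755 0.0000 0.0000 0.0000 0.0000 0.0000

Δt=0.14037  u=1.16037  d=0.86179  q=0.49263  discount=0.99120
step 8 (expiry): payoffs max(K−S,0) = 55.9009 44.9078 30.1058 10.1755 0.0000 0.0000 0.0000 0.0000 0.0000
step 7: (k=7,j=0): S=36.8176, (K−S)⁺=50.8124, hold=50.0408 ⇒ V=50.8124 exercise | (k=7,j=1): S=49.5738, (K−S)⁺=38.0562, hold=37.2847 ⇒ V=38.0562 exercise | (k=7,j=2): S=66.7496, (K−S)⁺=20.8804, hold=20.1089 ⇒ V=20.8804 exercise | (k=7,j=3): S=89.8762, (K−S)⁺=0.0000, hold=5.1173 ⇒ V=5.1173 continue | (k=7,j=4): S=121.0154, (K−S)⁺=0.0000, hold=0.0000 ⇒ V=0.0000 continue | (k=7,j=5): S=162.9435, (K−S)⁺=0.0000, hold=0.0000 ⇒ V=0.0000 continue | (k=7,j=6): S=219.3982, (K−S)⁺=0.0000, hold=0.0000 ⇒ V=0.0000 continue | (k=7,j=7): S=295.4128, (K−S)⁺=0.0000, hold=0.0000 ⇒ V=0.0000 continue  boundary S*=66.7496
step 6: (k=6,j=0): S=42.7222, (K−S)⁺=44.9078, hold=44.1362 ⇒ V=44.9078 exercise | (k=6,j=1): S=57.5242, (K−S)⁺=30.1058, hold=29.3343 ⇒ V=30.1058 exercise | (k=6,j=2): S=77.4545, (K−S)⁺=10.1755, hold=12.9995 ⇒ V=12.9995 continue | (k=6,j=3): S=104.2900, (K−S)⁺=0.0000, hold=2.5735 ⇒ V=2.5735 continue | (k=6,j=4): S=140.4232, (K−S)⁺=0.0000, hold=0.0000 ⇒ V=0.0000 continue | (k=6,j=5): S=189.0754, (K−S)⁺=0.0000, hold=0.0000 ⇒ V=0.0000 continue | (k=6,j=6): S=254.5841, (K−S)⁺=0.0000, hold=0.0000 ⇒ V=0.0000 continue  boundary S*=57.5242
step 5: (k=5,j=0): S=49.5738, (K−S)⁺=38.0562, hold=37.2847 ⇒ V=38.0562 exercise | (k=5,j=1): S=66.7496, (K−S)⁺=20.8804, hold=21.4878 ⇒ V=21.4878 continue | (k=5,j=2): S=89.8762, (K−S)⁺=0.0000, hold=7.7941 ⇒ V=7.7941 continue | (k=5,j=3): S=121.0154, (K−S)⁺=0.0000, hold=1.2942 ⇒ V=1.2942 continue | (k=5,j=4): S=162.9435, (K−S)⁺=0.0000, hold=0.0000 ⇒ V=0.0000 continue | (k=5,j=5): S=219.3982, (K−S)⁺=0.0000, hold=0.0000 ⇒ V=0.0000 continue  boundary S*=49.5738
step 4: (k=4,j=0): S=57.5242, (K−S)⁺=30.1058, hold=29.6309 ⇒ V=30.1058 exercise | (k=4,j=1): S=77.4545, (K−S)⁺=10.1755, hold=14.6120 ⇒ V=14.6120 continue | (k=4,j=2): S=104.2900, (K−S)⁺=0.0000, hold=4.5516 ⇒ V=4.5516 continue | (k=4,j=3): S=140.4232, (K−S)⁺=0.0000, hold=0.6509 ⇒ V=0.6509 continue | (k=4,j=4): S=189.0754, (K−S)⁺=0.0000, hold=0.0000 ⇒ V=0.0000 continue  boundary S*=57.5242
step 3: (k=3,j=0): S=66.7496, (K−S)⁺=20.8804, hold=22.2752 ⇒ V=22.2752 continue | (k=3,j=1): S=89.8762, (K−S)⁺=0.0000, hold=9.5709 ⇒ V=9.5709 continue | (k=3,j=2): S=121.0154, (K−S)⁺=0.0000, hold=2.6068 ⇒ V=2.6068 continue | (k=3,j=3): S=162.9435, (K−S)⁺=0.0000, hold=0.3273 ⇒ V=0.3273 continue  boundary S*=-
step 2: (k=2,j=0): S=77.4545, (K−S)⁺=10.1755, hold=15.8756 ⇒ V=15.8756 continue | (k=2,j=1): S=104.2900, (K−S)⁺=0.0000, hold=6.0861 ⇒ V=6.0861 continue | (k=2,j=2): S=140.4232, (K−S)⁺=0.0000, hold=1.4708 ⇒ V=1.4708 continue  boundary S*=-
step 1: (k=1,j=0): S=89.8762, (K−S)⁺=0.0000, hold=10.9557 ⇒ V=10.9557 continue | (k=1,j=1): S=121.0154, (K−S)⁺=0.0000, hold=3.7789 ⇒ V=3.7789 continue  boundary S*=-
step 0: (k=0,j=0): S=104.2900, (K−S)⁺=0.0000, hold=7.3548 ⇒ V=7.3548 continue  boundary S*=-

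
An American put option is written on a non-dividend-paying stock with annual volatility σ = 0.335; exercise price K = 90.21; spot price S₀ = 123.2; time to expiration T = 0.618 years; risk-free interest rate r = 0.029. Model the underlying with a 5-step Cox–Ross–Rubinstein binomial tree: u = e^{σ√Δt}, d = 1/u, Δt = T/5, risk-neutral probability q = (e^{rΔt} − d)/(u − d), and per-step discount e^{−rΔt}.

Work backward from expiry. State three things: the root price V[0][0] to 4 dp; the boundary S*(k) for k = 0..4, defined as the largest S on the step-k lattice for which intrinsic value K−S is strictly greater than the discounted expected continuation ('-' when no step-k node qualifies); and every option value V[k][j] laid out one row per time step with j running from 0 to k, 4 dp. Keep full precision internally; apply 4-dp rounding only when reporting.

price = 1.4073
boundary = - - - - 76.9155
tree:
1.4073
2.5070 0.2536
4.4254 0.4951 0.0000
7.7244 0.9662 0.0000 0.0000
13.2945 1.8858 0.0000 0.0000 0.0000
21.8401 3.6807 0.0000 0.0000 0.0000 0.0000

params: Δt=0.12360 u=1.12499 d=0.88890 q=0.48580 e^(-rΔt)=0.99642
t_5 payoffs: 21.8401 3.6807 0.0000 0.0000 0.0000 0.0000
t_4: node(4,0) S=76.9155 payoff=13.2945 vs cont=12.9717 → 13.2945 [stop]  node(4,1) S=97.3447 payoff=0.0000 vs cont=1.8858 → 1.8858 [wait]  node(4,2) S=123.2000 payoff=0.0000 vs cont=0.0000 → 0.0000 [wait]  node(4,3) S=155.9226 payoff=0.0000 vs cont=0.0000 → 0.0000 [wait]  node(4,4) S=197.3364 payoff=0.0000 vs cont=0.0000 → 0.0000 [wait]  ⇒ S*(4)=76.9155
t_3: node(3,0) S=86.5293 payoff=3.6807 vs cont=7.7244 → 7.7244 [wait]  node(3,1) S=109.5120 payoff=0.0000 vs cont=0.9662 → 0.9662 [wait]  node(3,2) S=138.5989 payoff=0.0000 vs cont=0.0000 → 0.0000 [wait]  node(3,3) S=175.4115 payoff=0.0000 vs cont=0.0000 → 0.0000 [wait]  ⇒ S*(3)=-
t_2: node(2,0) S=97.3447 payoff=0.0000 vs cont=4.4254 → 4.4254 [wait]  node(2,1) S=123.2000 payoff=0.0000 vs cont=0.4951 → 0.4951 [wait]  node(2,2) S=155.9226 payoff=0.0000 vs cont=0.0000 → 0.0000 [wait]  ⇒ S*(2)=-
t_1: node(1,0) S=109.5120 payoff=0.0000 vs cont=2.5070 → 2.5070 [wait]  node(1,1) S=138.5989 payoff=0.0000 vs cont=0.2536 → 0.2536 [wait]  ⇒ S*(1)=-
t_0: node(0,0) S=123.2000 payoff=0.0000 vs cont=1.4073 → 1.4073 [wait]  ⇒ S*(0)=-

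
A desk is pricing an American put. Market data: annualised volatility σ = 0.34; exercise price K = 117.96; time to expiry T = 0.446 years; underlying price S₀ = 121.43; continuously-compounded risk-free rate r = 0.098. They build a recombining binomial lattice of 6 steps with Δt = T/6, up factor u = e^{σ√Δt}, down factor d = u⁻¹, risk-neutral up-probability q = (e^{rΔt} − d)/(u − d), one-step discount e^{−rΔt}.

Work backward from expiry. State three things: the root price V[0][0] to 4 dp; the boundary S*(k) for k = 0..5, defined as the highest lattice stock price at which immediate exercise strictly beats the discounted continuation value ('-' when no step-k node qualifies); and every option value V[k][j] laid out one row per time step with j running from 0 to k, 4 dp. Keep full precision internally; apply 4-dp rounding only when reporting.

params: Δt=0.07433 u=1.09713 d=0.91147 q=0.51622 e^(-rΔt)=0.99274
t_6 payoffs: 48.3332 34.1506 17.0790 0.0000 0.0000 0.0000 0.0000
t_5: node(5,0) S=76.3897 payoff=41.5703 vs cont=40.7141 → 41.5703 [stop]  node(5,1) S=91.9499 payoff=26.0101 vs cont=25.1539 → 26.0101 [stop]  node(5,2) S=110.6796 payoff=7.2804 vs cont=8.2025 → 8.2025 [wait]  node(5,3) S=133.2245 payoff=0.0000 vs cont=0.0000 → 0.0000 [wait]  node(5,4) S=160.3617 payoff=0.0000 vs cont=0.0000 → 0.0000 [wait]  node(5,5) S=193.0267 payoff=0.0000 vs cont=0.0000 → 0.0000 [wait]  ⇒ S*(5)=91.9499
t_4: node(4,0) S=83.8094 payoff=34.1506 vs cont=33.2944 → 34.1506 [stop]  node(4,1) S=100.8810 payoff=17.0790 vs cont=16.6954 → 17.0790 [stop]  node(4,2) S=121.4300 payoff=0.0000 vs cont=3.9394 → 3.9394 [wait]  node(4,3) S=146.1647 payoff=0.0000 vs cont=0.0000 → 0.0000 [wait]  node(4,4) S=175.9378 payoff=0.0000 vs cont=0.0000 → 0.0000 [wait]  ⇒ S*(4)=100.8810
t_3: node(3,0) S=91.9499 payoff=26.0101 vs cont=25.1539 → 26.0101 [stop]  node(3,1) S=110.6796 payoff=7.2804 vs cont=10.2213 → 10.2213 [wait]  node(3,2) S=133.2245 payoff=0.0000 vs cont=1.8920 → 1.8920 [wait]  node(3,3) S=160.3617 payoff=0.0000 vs cont=0.0000 → 0.0000 [wait]  ⇒ S*(3)=91.9499
t_2: node(2,0) S=100.8810 payoff=17.0790 vs cont=17.7300 → 17.7300 [wait]  node(2,1) S=121.4300 payoff=0.0000 vs cont=5.8785 → 5.8785 [wait]  node(2,2) S=146.1647 payoff=0.0000 vs cont=0.9086 → 0.9086 [wait]  ⇒ S*(2)=-
t_1: node(1,0) S=110.6796 payoff=7.2804 vs cont=11.5277 → 11.5277 [wait]  node(1,1) S=133.2245 payoff=0.0000 vs cont=3.2889 → 3.2889 [wait]  ⇒ S*(1)=-
t_0: node(0,0) S=121.4300 payoff=0.0000 vs cont=7.2219 → 7.2219 [wait]  ⇒ S*(0)=-

price = 7.2219
boundary = - - - 91.9499 100.8810 91.9499
tree:
7.2219
11.5277 3.2889
17.7300 5.8785 0.9086
26.0101 10.2213 1.8920 0.0000
34.1506 17.0790 3.9394 0.0000 0.0000
41.5703 26.0101 8.2025 0.0000 0.0000 0.0000
48.3332 34.1506 17.0790 0.0000 0.0000 0.0000 0.0000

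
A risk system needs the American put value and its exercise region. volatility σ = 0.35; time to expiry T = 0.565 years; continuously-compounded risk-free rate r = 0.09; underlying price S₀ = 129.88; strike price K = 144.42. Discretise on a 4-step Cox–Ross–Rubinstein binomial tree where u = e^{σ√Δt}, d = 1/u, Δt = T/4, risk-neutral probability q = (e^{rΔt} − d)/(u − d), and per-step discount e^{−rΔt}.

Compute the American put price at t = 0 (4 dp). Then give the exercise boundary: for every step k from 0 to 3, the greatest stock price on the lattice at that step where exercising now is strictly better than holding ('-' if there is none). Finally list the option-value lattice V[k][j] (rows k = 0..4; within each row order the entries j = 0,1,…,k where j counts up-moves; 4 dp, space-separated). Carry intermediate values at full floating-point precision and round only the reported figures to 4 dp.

Δt=0.14125, u=1.14059, d=0.87674, q=0.51565, disc=e^(-rΔt)=0.98737
k=4 terminal: V=max(K-S,0) → 67.6783 44.5841 14.5400 0.0000 0.0000
k=3: j=0 S=87.5305 intr=56.8895 cont=55.0652 V=56.8895[EX]; j=1 S=113.8714 intr=30.5486 cont=28.7243 V=30.5486[EX]; j=2 S=148.1392 intr=0.0000 cont=6.9535 V=6.9535[hold]; j=3 S=192.7193 intr=0.0000 cont=0.0000 V=0.0000[hold]  S*(3)=113.8714
k=2: j=0 S=99.8359 intr=44.5841 cont=42.7597 V=44.5841[EX]; j=1 S=129.8800 intr=14.5400 cont=18.1495 V=18.1495[hold]; j=2 S=168.9653 intr=0.0000 cont=3.3254 V=3.3254[hold]  S*(2)=99.8359
k=1: j=0 S=113.8714 intr=30.5486 cont=30.5620 V=30.5620[hold]; j=1 S=148.1392 intr=0.0000 cont=10.3727 V=10.3727[hold]  S*(1)=-
k=0: j=0 S=129.8800 intr=14.5400 cont=19.8968 V=19.8968[hold]  S*(0)=-

price = 19.8968
boundary = - - 99.8359 113.8714
tree:
19.8968
30.5620 10.3727
44.5841 18.1495 3.3254
56.8895 30.5486 6.9535 0.0000
67.6783 44.5841 14.5400 0.0000 0.0000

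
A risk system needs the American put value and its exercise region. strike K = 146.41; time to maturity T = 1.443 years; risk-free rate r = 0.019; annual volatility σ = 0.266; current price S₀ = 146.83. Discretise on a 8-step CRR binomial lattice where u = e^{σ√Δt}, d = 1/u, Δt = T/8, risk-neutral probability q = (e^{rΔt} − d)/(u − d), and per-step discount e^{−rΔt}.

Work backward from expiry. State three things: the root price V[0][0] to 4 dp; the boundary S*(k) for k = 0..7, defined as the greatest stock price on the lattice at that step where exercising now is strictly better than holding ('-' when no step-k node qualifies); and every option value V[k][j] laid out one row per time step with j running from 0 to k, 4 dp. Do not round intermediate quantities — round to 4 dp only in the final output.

params: Δt=0.18038 u=1.11960 d=0.89318 q=0.48695 e^(-rΔt)=0.99658
t_8 payoffs: 86.9382 71.8619 52.9636 29.2744 0.0000 0.0000 0.0000 0.0000 0.0000
t_7: node(7,0) S=66.5846 payoff=79.8254 vs cont=79.3245 → 79.8254 [stop]  node(7,1) S=83.4641 payoff=62.9459 vs cont=62.4450 → 62.9459 [stop]  node(7,2) S=104.6227 payoff=41.7873 vs cont=41.2864 → 41.7873 [stop]  node(7,3) S=131.1450 payoff=15.2650 vs cont=14.9679 → 15.2650 [stop]  node(7,4) S=164.3909 payoff=0.0000 vs cont=0.0000 → 0.0000 [wait]  node(7,5) S=206.0648 payoff=0.0000 vs cont=0.0000 → 0.0000 [wait]  node(7,6) S=258.3032 payoff=0.0000 vs cont=0.0000 → 0.0000 [wait]  node(7,7) S=323.7843 payoff=0.0000 vs cont=0.0000 → 0.0000 [wait]  ⇒ S*(7)=131.1450
t_6: node(6,0) S=74.5481 payoff=71.8619 vs cont=71.3610 → 71.8619 [stop]  node(6,1) S=93.4464 payoff=52.9636 vs cont=52.4626 → 52.9636 [stop]  node(6,2) S=117.1356 payoff=29.2744 vs cont=28.7735 → 29.2744 [stop]  node(6,3) S=146.8300 payoff=0.0000 vs cont=7.8049 → 7.8049 [wait]  node(6,4) S=184.0521 payoff=0.0000 vs cont=0.0000 → 0.0000 [wait]  node(6,5) S=230.7102 payoff=0.0000 vs cont=0.0000 → 0.0000 [wait]  node(6,6) S=289.1964 payoff=0.0000 vs cont=0.0000 → 0.0000 [wait]  ⇒ S*(6)=117.1356
t_5: node(5,0) S=83.4641 payoff=62.9459 vs cont=62.4450 → 62.9459 [stop]  node(5,1) S=104.6227 payoff=41.7873 vs cont=41.2864 → 41.7873 [stop]  node(5,2) S=131.1450 payoff=15.2650 vs cont=18.7555 → 18.7555 [wait]  node(5,3) S=164.3909 payoff=0.0000 vs cont=3.9906 → 3.9906 [wait]  node(5,4) S=206.0648 payoff=0.0000 vs cont=0.0000 → 0.0000 [wait]  node(5,5) S=258.3032 payoff=0.0000 vs cont=0.0000 → 0.0000 [wait]  ⇒ S*(5)=104.6227
t_4: node(4,0) S=93.4464 payoff=52.9636 vs cont=52.4626 → 52.9636 [stop]  node(4,1) S=117.1356 payoff=29.2744 vs cont=30.4674 → 30.4674 [wait]  node(4,2) S=146.8300 payoff=0.0000 vs cont=11.5262 → 11.5262 [wait]  node(4,3) S=184.0521 payoff=0.0000 vs cont=2.0404 → 2.0404 [wait]  node(4,4) S=230.7102 payoff=0.0000 vs cont=0.0000 → 0.0000 [wait]  ⇒ S*(4)=93.4464
t_3: node(3,0) S=104.6227 payoff=41.7873 vs cont=41.8654 → 41.8654 [wait]  node(3,1) S=131.1450 payoff=15.2650 vs cont=21.1713 → 21.1713 [wait]  node(3,2) S=164.3909 payoff=0.0000 vs cont=6.8835 → 6.8835 [wait]  node(3,3) S=206.0648 payoff=0.0000 vs cont=1.0432 → 1.0432 [wait]  ⇒ S*(3)=-
t_2: node(2,0) S=117.1356 payoff=29.2744 vs cont=31.6797 → 31.6797 [wait]  node(2,1) S=146.8300 payoff=0.0000 vs cont=14.1652 → 14.1652 [wait]  node(2,2) S=184.0521 payoff=0.0000 vs cont=4.0258 → 4.0258 [wait]  ⇒ S*(2)=-
t_1: node(1,0) S=131.1450 payoff=15.2650 vs cont=23.0718 → 23.0718 [wait]  node(1,1) S=164.3909 payoff=0.0000 vs cont=9.1963 → 9.1963 [wait]  ⇒ S*(1)=-
t_0: node(0,0) S=146.8300 payoff=0.0000 vs cont=16.2593 → 16.2593 [wait]  ⇒ S*(0)=-

price = 16.2593
boundary = - - - - 93.4464 104.6227 117.1356 131.1450
tree:
16.2593
23.0718 9.1963
31.6797 14.1652 4.0258
41.8654 21.1713 6.8835 1.0432
52.9636 30.4674 11.5262 2.0404 0.0000
62.9459 41.7873 18.7555 3.9906 0.0000 0.0000
71.8619 52.9636 29.2744 7.8049 0.0000 0.0000 0.0000
79.8254 62.9459 41.7873 15.2650 0.0000 0.0000 0.0000 0.0000
86.9382 71.8619 52.9636 29.2744 0.0000 0.0000 0.0000 0.0000 0.0000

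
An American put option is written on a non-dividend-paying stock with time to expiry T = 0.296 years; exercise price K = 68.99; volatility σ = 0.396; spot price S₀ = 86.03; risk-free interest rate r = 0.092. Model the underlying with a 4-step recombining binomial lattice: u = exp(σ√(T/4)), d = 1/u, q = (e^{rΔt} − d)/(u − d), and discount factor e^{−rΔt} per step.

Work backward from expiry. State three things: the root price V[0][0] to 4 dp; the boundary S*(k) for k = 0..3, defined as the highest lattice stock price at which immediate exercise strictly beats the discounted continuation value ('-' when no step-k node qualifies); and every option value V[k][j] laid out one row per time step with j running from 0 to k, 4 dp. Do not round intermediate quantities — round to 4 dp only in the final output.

Δt=0.07400  u=1.11374  d=0.89788  q=0.50474  discount=0.99322
step 4 (expiry): payoffs max(K−S,0) = 13.0767 0.0000 0.0000 0.0000 0.0000
step 3: (k=3,j=0): S=62.2728, (K−S)⁺=6.7172, hold=6.4324 ⇒ V=6.7172 exercise | (k=3,j=1): S=77.2442, (K−S)⁺=0.0000, hold=0.0000 ⇒ V=0.0000 continue | (k=3,j=2): S=95.8150, (K−S)⁺=0.0000, hold=0.0000 ⇒ V=0.0000 continue | (k=3,j=3): S=118.8506, (K−S)⁺=0.0000, hold=0.0000 ⇒ V=0.0000 continue  boundary S*=62.2728
step 2: (k=2,j=0): S=69.3557, (K−S)⁺=0.0000, hold=3.3042 ⇒ V=3.3042 continue | (k=2,j=1): S=86.0300, (K−S)⁺=0.0000, hold=0.0000 ⇒ V=0.0000 continue | (k=2,j=2): S=106.7130, (K−S)⁺=0.0000, hold=0.0000 ⇒ V=0.0000 continue  boundary S*=-
step 1: (k=1,j=0): S=77.2442, (K−S)⁺=0.0000, hold=1.6253 ⇒ V=1.6253 continue | (k=1,j=1): S=95.8150, (K−S)⁺=0.0000, hold=0.0000 ⇒ V=0.0000 continue  boundary S*=-
step 0: (k=0,j=0): S=86.0300, (K−S)⁺=0.0000, hold=0.7995 ⇒ V=0.7995 continue  boundary S*=-

price = 0.7995
boundary = - - - 62.2728
tree:
0.7995
1.6253 0.0000
3.3042 0.0000 0.0000
6.7172 0.0000 0.0000 0.0000
13.0767 0.0000 0.0000 0.0000 0.0000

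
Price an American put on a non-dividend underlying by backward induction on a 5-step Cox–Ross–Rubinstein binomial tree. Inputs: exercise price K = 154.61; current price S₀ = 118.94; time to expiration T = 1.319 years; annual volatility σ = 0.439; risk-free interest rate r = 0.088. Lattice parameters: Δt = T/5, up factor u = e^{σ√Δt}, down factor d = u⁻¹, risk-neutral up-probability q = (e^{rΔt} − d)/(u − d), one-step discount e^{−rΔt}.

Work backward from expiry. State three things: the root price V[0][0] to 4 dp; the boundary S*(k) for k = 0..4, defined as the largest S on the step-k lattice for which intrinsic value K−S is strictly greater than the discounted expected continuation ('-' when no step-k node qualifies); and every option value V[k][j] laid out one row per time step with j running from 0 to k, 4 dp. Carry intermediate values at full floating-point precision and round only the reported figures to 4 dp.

Δt=0.26380  u=1.25292  d=0.79814  q=0.49551  discount=0.97705
step 5 (expiry): payoffs max(K−S,0) = 116.0878 94.1375 59.6798 5.5877 0.0000 0.0000
step 4: (k=4,j=0): S=48.2653, (K−S)⁺=106.3447, hold=102.7969 ⇒ V=106.3447 exercise | (k=4,j=1): S=75.7672, (K−S)⁺=78.8428, hold=75.2950 ⇒ V=78.8428 exercise | (k=4,j=2): S=118.9400, (K−S)⁺=35.6700, hold=32.1222 ⇒ V=35.6700 exercise | (k=4,j=3): S=186.7130, (K−S)⁺=0.0000, hold=2.7542 ⇒ V=2.7542 continue | (k=4,j=4): S=293.1037, (K−S)⁺=0.0000, hold=0.0000 ⇒ V=0.0000 continue  boundary S*=118.9400
step 3: (k=3,j=0): S=60.4725, (K−S)⁺=94.1375, hold=90.5897 ⇒ V=94.1375 exercise | (k=3,j=1): S=94.9302, (K−S)⁺=59.6798, hold=56.1319 ⇒ V=59.6798 exercise | (k=3,j=2): S=149.0223, (K−S)⁺=5.5877, hold=18.9157 ⇒ V=18.9157 continue | (k=3,j=3): S=233.9365, (K−S)⁺=0.0000, hold=1.3576 ⇒ V=1.3576 continue  boundary S*=94.9302
step 2: (k=2,j=0): S=75.7672, (K−S)⁺=78.8428, hold=75.2950 ⇒ V=78.8428 exercise | (k=2,j=1): S=118.9400, (K−S)⁺=35.6700, hold=38.5748 ⇒ V=38.5748 continue | (k=2,j=2): S=186.7130, (K−S)⁺=0.0000, hold=9.9810 ⇒ V=9.9810 continue  boundary S*=75.7672
step 1: (k=1,j=0): S=94.9302, (K−S)⁺=59.6798, hold=57.5382 ⇒ V=59.6798 exercise | (k=1,j=1): S=149.0223, (K−S)⁺=5.5877, hold=23.8462 ⇒ V=23.8462 continue  boundary S*=94.9302
step 0: (k=0,j=0): S=118.9400, (K−S)⁺=35.6700, hold=40.9618 ⇒ V=40.9618 continue  boundary S*=-

price = 40.9618
boundary = - 94.9302 75.7672 94.9302 118.9400
tree:
40.9618
59.6798 23.8462
78.8428 38.5748 9.9810
94.1375 59.6798 18.9157 1.3576
106.3447 78.8428 35.6700 2.7542 0.0000
116.0878 94.1375 59.6798 5.5877 0.0000 0.0000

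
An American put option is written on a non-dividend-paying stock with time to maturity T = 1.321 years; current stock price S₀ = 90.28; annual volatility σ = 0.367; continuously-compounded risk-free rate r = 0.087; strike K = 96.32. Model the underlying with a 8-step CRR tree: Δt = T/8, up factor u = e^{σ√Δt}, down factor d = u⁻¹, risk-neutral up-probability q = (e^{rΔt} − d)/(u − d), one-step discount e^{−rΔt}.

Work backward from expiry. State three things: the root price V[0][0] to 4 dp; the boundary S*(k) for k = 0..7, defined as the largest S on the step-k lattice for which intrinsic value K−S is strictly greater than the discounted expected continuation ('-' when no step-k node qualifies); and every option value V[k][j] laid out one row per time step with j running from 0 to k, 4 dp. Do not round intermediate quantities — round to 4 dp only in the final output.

price = 14.5027
boundary = - - 66.9972 57.7151 66.9972 57.7151 66.9972 77.7721
tree:
14.5027
20.9474 8.7490
29.3228 13.5293 4.4244
38.6049 20.2869 7.4488 1.6569
46.6011 29.3228 12.2184 3.0975 0.3258
53.4894 38.6049 19.3732 5.7209 0.6760 0.0000
59.4234 46.6011 29.3228 10.4049 1.4027 0.0000 0.0000
64.5352 53.4894 38.6049 18.5479 2.9107 0.0000 0.0000 0.0000
68.9388 59.4234 46.6011 29.3228 6.0400 0.0000 0.0000 0.0000 0.0000

Δt=0.16512, u=1.16083, d=0.86145, q=0.51112, disc=e^(-rΔt)=0.98574
k=8 terminal: V=max(K-S,0) → 68.9388 59.4234 46.6011 29.3228 6.0400 0.0000 0.0000 0.0000 0.0000
k=7: j=0 S=31.7848 intr=64.5352 cont=63.1614 V=64.5352[EX]; j=1 S=42.8306 intr=53.4894 cont=52.1156 V=53.4894[EX]; j=2 S=57.7151 intr=38.6049 cont=37.2311 V=38.6049[EX]; j=3 S=77.7721 intr=18.5479 cont=17.1740 V=18.5479[EX]; j=4 S=104.7994 intr=0.0000 cont=2.9107 V=2.9107[hold]; j=5 S=141.2192 intr=0.0000 cont=0.0000 V=0.0000[hold]; j=6 S=190.2956 intr=0.0000 cont=0.0000 V=0.0000[hold]; j=7 S=256.4270 intr=0.0000 cont=0.0000 V=0.0000[hold]  S*(7)=77.7721
k=6: j=0 S=36.8966 intr=59.4234 cont=58.0495 V=59.4234[EX]; j=1 S=49.7189 intr=46.6011 cont=45.2272 V=46.6011[EX]; j=2 S=66.9972 intr=29.3228 cont=27.9490 V=29.3228[EX]; j=3 S=90.2800 intr=6.0400 cont=10.4049 V=10.4049[hold]; j=4 S=121.6540 intr=0.0000 cont=1.4027 V=1.4027[hold]; j=5 S=163.9311 intr=0.0000 cont=0.0000 V=0.0000[hold]; j=6 S=220.9003 intr=0.0000 cont=0.0000 V=0.0000[hold]  S*(6)=66.9972
k=5: j=0 S=42.8306 intr=53.4894 cont=52.1156 V=53.4894[EX]; j=1 S=57.7151 intr=38.6049 cont=37.2311 V=38.6049[EX]; j=2 S=77.7721 intr=18.5479 cont=19.3732 V=19.3732[hold]; j=3 S=104.7994 intr=0.0000 cont=5.7209 V=5.7209[hold]; j=4 S=141.2192 intr=0.0000 cont=0.6760 V=0.6760[hold]; j=5 S=190.2956 intr=0.0000 cont=0.0000 V=0.0000[hold]  S*(5)=57.7151
k=4: j=0 S=49.7189 intr=46.6011 cont=45.2272 V=46.6011[EX]; j=1 S=66.9972 intr=29.3228 cont=28.3648 V=29.3228[EX]; j=2 S=90.2800 intr=6.0400 cont=12.2184 V=12.2184[hold]; j=3 S=121.6540 intr=0.0000 cont=3.0975 V=3.0975[hold]; j=4 S=163.9311 intr=0.0000 cont=0.3258 V=0.3258[hold]  S*(4)=66.9972
k=3: j=0 S=57.7151 intr=38.6049 cont=37.2311 V=38.6049[EX]; j=1 S=77.7721 intr=18.5479 cont=20.2869 V=20.2869[hold]; j=2 S=104.7994 intr=0.0000 cont=7.4488 V=7.4488[hold]; j=3 S=141.2192 intr=0.0000 cont=1.6569 V=1.6569[hold]  S*(3)=57.7151
k=2: j=0 S=66.9972 intr=29.3228 cont=28.8252 V=29.3228[EX]; j=1 S=90.2800 intr=6.0400 cont=13.5293 V=13.5293[hold]; j=2 S=121.6540 intr=0.0000 cont=4.4244 V=4.4244[hold]  S*(2)=66.9972
k=1: j=0 S=77.7721 intr=18.5479 cont=20.9474 V=20.9474[hold]; j=1 S=104.7994 intr=0.0000 cont=8.7490 V=8.7490[hold]  S*(1)=-
k=0: j=0 S=90.2800 intr=6.0400 cont=14.5027 V=14.5027[hold]  S*(0)=-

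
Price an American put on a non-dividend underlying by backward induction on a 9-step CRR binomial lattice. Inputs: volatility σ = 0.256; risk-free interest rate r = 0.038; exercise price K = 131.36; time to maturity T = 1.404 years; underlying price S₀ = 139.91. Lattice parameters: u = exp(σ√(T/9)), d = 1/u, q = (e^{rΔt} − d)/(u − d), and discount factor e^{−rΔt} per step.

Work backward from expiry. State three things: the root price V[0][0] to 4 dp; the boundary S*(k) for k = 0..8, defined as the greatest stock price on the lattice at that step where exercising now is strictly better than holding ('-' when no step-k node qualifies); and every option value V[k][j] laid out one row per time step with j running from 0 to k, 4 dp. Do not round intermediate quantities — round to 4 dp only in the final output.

Δt=0.15600  u=1.10640  d=0.90383  q=0.50409  discount=0.99409
step 9 (expiry): payoffs max(K−S,0) = 75.0432 62.4214 46.9708 28.0573 4.9049 0.0000 0.0000 0.0000 0.0000 0.0000
step 8: (k=8,j=0): S=62.3089, (K−S)⁺=69.0511, hold=68.2747 ⇒ V=69.0511 exercise | (k=8,j=1): S=76.2737, (K−S)⁺=55.0863, hold=54.3099 ⇒ V=55.0863 exercise | (k=8,j=2): S=93.3683, (K−S)⁺=37.9917, hold=37.2153 ⇒ V=37.9917 exercise | (k=8,j=3): S=114.2942, (K−S)⁺=17.0658, hold=16.2894 ⇒ V=17.0658 exercise | (k=8,j=4): S=139.9100, (K−S)⁺=0.0000, hold=2.4180 ⇒ V=2.4180 continue | (k=8,j=5): S=171.2669, (K−S)⁺=0.0000, hold=0.0000 ⇒ V=0.0000 continue | (k=8,j=6): S=209.6516, (K−S)⁺=0.0000, hold=0.0000 ⇒ V=0.0000 continue | (k=8,j=7): S=256.6391, (K−S)⁺=0.0000, hold=0.0000 ⇒ V=0.0000 continue | (k=8,j=8): S=314.1575, (K−S)⁺=0.0000, hold=0.0000 ⇒ V=0.0000 continue  boundary S*=114.2942
step 7: (k=7,j=0): S=68.9386, (K−S)⁺=62.4214, hold=61.6450 ⇒ V=62.4214 exercise | (k=7,j=1): S=84.3892, (K−S)⁺=46.9708, hold=46.1944 ⇒ V=46.9708 exercise | (k=7,j=2): S=103.3027, (K−S)⁺=28.0573, hold=27.2809 ⇒ V=28.0573 exercise | (k=7,j=3): S=126.4551, (K−S)⁺=4.9049, hold=9.6247 ⇒ V=9.6247 continue | (k=7,j=4): S=154.7965, (K−S)⁺=0.0000, hold=1.1920 ⇒ V=1.1920 continue | (k=7,j=5): S=189.4898, (K−S)⁺=0.0000, hold=0.0000 ⇒ V=0.0000 continue | (k=7,j=6): S=231.9586, (K−S)⁺=0.0000, hold=0.0000 ⇒ V=0.0000 continue | (k=7,j=7): S=283.9456, (K−S)⁺=0.0000, hold=0.0000 ⇒ V=0.0000 continue  boundary S*=103.3027
step 6: (k=6,j=0): S=76.2737, (K−S)⁺=55.0863, hold=54.3099 ⇒ V=55.0863 exercise | (k=6,j=1): S=93.3683, (K−S)⁺=37.9917, hold=37.2153 ⇒ V=37.9917 exercise | (k=6,j=2): S=114.2942, (K−S)⁺=17.0658, hold=18.6546 ⇒ V=18.6546 continue | (k=6,j=3): S=139.9100, (K−S)⁺=0.0000, hold=5.3421 ⇒ V=5.3421 continue | (k=6,j=4): S=171.2669, (K−S)⁺=0.0000, hold=0.5876 ⇒ V=0.5876 continue | (k=6,j=5): S=209.6516, (K−S)⁺=0.0000, hold=0.0000 ⇒ V=0.0000 continue | (k=6,j=6): S=256.6391, (K−S)⁺=0.0000, hold=0.0000 ⇒ V=0.0000 continue  boundary S*=93.3683
step 5: (k=5,j=0): S=84.3892, (K−S)⁺=46.9708, hold=46.1944 ⇒ V=46.9708 exercise | (k=5,j=1): S=103.3027, (K−S)⁺=28.0573, hold=28.0770 ⇒ V=28.0770 continue | (k=5,j=2): S=126.4551, (K−S)⁺=4.9049, hold=11.8732 ⇒ V=11.8732 continue | (k=5,j=3): S=154.7965, (K−S)⁺=0.0000, hold=2.9280 ⇒ V=2.9280 continue | (k=5,j=4): S=189.4898, (K−S)⁺=0.0000, hold=0.2897 ⇒ V=0.2897 continue | (k=5,j=5): S=231.9586, (K−S)⁺=0.0000, hold=0.0000 ⇒ V=0.0000 continue  boundary S*=84.3892
step 4: (k=4,j=0): S=93.3683, (K−S)⁺=37.9917, hold=37.2252 ⇒ V=37.9917 exercise | (k=4,j=1): S=114.2942, (K−S)⁺=17.0658, hold=19.7911 ⇒ V=19.7911 continue | (k=4,j=2): S=139.9100, (K−S)⁺=0.0000, hold=7.3204 ⇒ V=7.3204 continue | (k=4,j=3): S=171.2669, (K−S)⁺=0.0000, hold=1.5886 ⇒ V=1.5886 continue | (k=4,j=4): S=209.6516, (K−S)⁺=0.0000, hold=0.1428 ⇒ V=0.1428 continue  boundary S*=93.3683
step 3: (k=3,j=0): S=103.3027, (K−S)⁺=28.0573, hold=28.6466 ⇒ V=28.6466 continue | (k=3,j=1): S=126.4551, (K−S)⁺=4.9049, hold=13.4249 ⇒ V=13.4249 continue | (k=3,j=2): S=154.7965, (K−S)⁺=0.0000, hold=4.4049 ⇒ V=4.4049 continue | (k=3,j=3): S=189.4898, (K−S)⁺=0.0000, hold=0.8547 ⇒ V=0.8547 continue  boundary S*=-
step 2: (k=2,j=0): S=114.2942, (K−S)⁺=17.0658, hold=20.8494 ⇒ V=20.8494 continue | (k=2,j=1): S=139.9100, (K−S)⁺=0.0000, hold=8.8255 ⇒ V=8.8255 continue | (k=2,j=2): S=171.2669, (K−S)⁺=0.0000, hold=2.5998 ⇒ V=2.5998 continue  boundary S*=-
step 1: (k=1,j=0): S=126.4551, (K−S)⁺=4.9049, hold=14.7008 ⇒ V=14.7008 continue | (k=1,j=1): S=154.7965, (K−S)⁺=0.0000, hold=5.6535 ⇒ V=5.6535 continue  boundary S*=-
step 0: (k=0,j=0): S=139.9100, (K−S)⁺=0.0000, hold=10.0802 ⇒ V=10.0802 continue  boundary S*=-

price = 10.0802
boundary = - - - - 93.3683 84.3892 93.3683 103.3027 114.2942
tree:
10.0802
14.7008 5.6535
20.8494 8.8255 2.5998
28.6466 13.4249 4.4049 0.8547
37.9917 19.7911 7.3204 1.5886 0.1428
46.9708 28.0770 11.8732 2.9280 0.2897 0.0000
55.0863 37.9917 18.6546 5.3421 0.5876 0.0000 0.0000
62.4214 46.9708 28.0573 9.6247 1.1920 0.0000 0.0000 0.0000
69.0511 55.0863 37.9917 17.0658 2.4180 0.0000 0.0000 0.0000 0.0000
75.0432 62.4214 46.9708 28.0573 4.9049 0.0000 0.0000 0.0000 0.0000 0.0000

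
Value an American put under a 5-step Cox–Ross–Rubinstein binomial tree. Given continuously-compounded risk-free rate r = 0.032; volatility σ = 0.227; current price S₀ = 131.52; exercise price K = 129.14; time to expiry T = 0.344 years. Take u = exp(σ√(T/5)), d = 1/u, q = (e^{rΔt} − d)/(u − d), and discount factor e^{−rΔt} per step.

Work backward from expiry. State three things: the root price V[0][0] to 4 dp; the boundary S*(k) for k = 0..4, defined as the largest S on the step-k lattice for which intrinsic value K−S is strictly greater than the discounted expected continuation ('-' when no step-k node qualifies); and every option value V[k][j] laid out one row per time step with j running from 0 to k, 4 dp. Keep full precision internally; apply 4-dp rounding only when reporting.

price = 5.5548
boundary = - - - 110.0059 116.7548
tree:
5.5548
8.7179 2.4614
13.2126 4.3258 0.6345
19.1341 7.4341 1.2811 0.0000
25.4928 12.3852 2.5866 0.0000 0.0000
31.4840 19.1341 5.2223 0.0000 0.0000 0.0000

Δt=0.06880  u=1.06135  d=0.94220  q=0.50362  discount=0.99780
step 5 (expiry): payoffs max(K−S,0) = 31.4840 19.1341 5.2223 0.0000 0.0000 0.0000
step 4: (k=4,j=0): S=103.6472, (K−S)⁺=25.4928, hold=25.2088 ⇒ V=25.4928 exercise | (k=4,j=1): S=116.7548, (K−S)⁺=12.3852, hold=12.1012 ⇒ V=12.3852 exercise | (k=4,j=2): S=131.5200, (K−S)⁺=0.0000, hold=2.5866 ⇒ V=2.5866 continue | (k=4,j=3): S=148.1525, (K−S)⁺=0.0000, hold=0.0000 ⇒ V=0.0000 continue | (k=4,j=4): S=166.8884, (K−S)⁺=0.0000, hold=0.0000 ⇒ V=0.0000 continue  boundary S*=116.7548
step 3: (k=3,j=0): S=110.0059, (K−S)⁺=19.1341, hold=18.8501 ⇒ V=19.1341 exercise | (k=3,j=1): S=123.9177, (K−S)⁺=5.2223, hold=7.4341 ⇒ V=7.4341 continue | (k=3,j=2): S=139.5887, (K−S)⁺=0.0000, hold=1.2811 ⇒ V=1.2811 continue | (k=3,j=3): S=157.2416, (K−S)⁺=0.0000, hold=0.0000 ⇒ V=0.0000 continue  boundary S*=110.0059
step 2: (k=2,j=0): S=116.7548, (K−S)⁺=12.3852, hold=13.2126 ⇒ V=13.2126 continue | (k=2,j=1): S=131.5200, (K−S)⁺=0.0000, hold=4.3258 ⇒ V=4.3258 continue | (k=2,j=2): S=148.1525, (K−S)⁺=0.0000, hold=0.6345 ⇒ V=0.6345 continue  boundary S*=-
step 1: (k=1,j=0): S=123.9177, (K−S)⁺=5.2223, hold=8.7179 ⇒ V=8.7179 continue | (k=1,j=1): S=139.5887, (K−S)⁺=0.0000, hold=2.4614 ⇒ V=2.4614 continue  boundary S*=-
step 0: (k=0,j=0): S=131.5200, (K−S)⁺=0.0000, hold=5.5548 ⇒ V=5.5548 continue  boundary S*=-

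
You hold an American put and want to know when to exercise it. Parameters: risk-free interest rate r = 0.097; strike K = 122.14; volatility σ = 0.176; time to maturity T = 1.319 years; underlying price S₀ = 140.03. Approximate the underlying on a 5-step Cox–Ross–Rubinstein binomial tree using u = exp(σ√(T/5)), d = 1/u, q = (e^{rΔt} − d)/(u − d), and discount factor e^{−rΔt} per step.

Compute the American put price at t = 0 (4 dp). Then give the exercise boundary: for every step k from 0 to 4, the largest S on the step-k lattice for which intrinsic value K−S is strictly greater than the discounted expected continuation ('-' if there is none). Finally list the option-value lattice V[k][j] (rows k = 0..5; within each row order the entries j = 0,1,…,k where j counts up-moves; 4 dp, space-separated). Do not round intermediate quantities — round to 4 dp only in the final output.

price = 1.2993
boundary = - - - 106.7691 97.5409
tree:
1.2993
3.0430 0.2875
6.9564 0.7775 0.0000
15.3709 2.1024 0.0000 0.0000
24.5991 5.6846 0.0000 0.0000 0.0000
33.0296 15.3709 0.0000 0.0000 0.0000 0.0000

params: Δt=0.26380 u=1.09461 d=0.91357 q=0.62058 e^(-rΔt)=0.97474
t_5 payoffs: 33.0296 15.3709 0.0000 0.0000 0.0000 0.0000
t_4: node(4,0) S=97.5409 payoff=24.5991 vs cont=21.5133 → 24.5991 [stop]  node(4,1) S=116.8702 payoff=5.2698 vs cont=5.6846 → 5.6846 [wait]  node(4,2) S=140.0300 payoff=0.0000 vs cont=0.0000 → 0.0000 [wait]  node(4,3) S=167.7792 payoff=0.0000 vs cont=0.0000 → 0.0000 [wait]  node(4,4) S=201.0274 payoff=0.0000 vs cont=0.0000 → 0.0000 [wait]  ⇒ S*(4)=97.5409
t_3: node(3,0) S=106.7691 payoff=15.3709 vs cont=12.5362 → 15.3709 [stop]  node(3,1) S=127.9271 payoff=0.0000 vs cont=2.1024 → 2.1024 [wait]  node(3,2) S=153.2779 payoff=0.0000 vs cont=0.0000 → 0.0000 [wait]  node(3,3) S=183.6525 payoff=0.0000 vs cont=0.0000 → 0.0000 [wait]  ⇒ S*(3)=106.7691
t_2: node(2,0) S=116.8702 payoff=5.2698 vs cont=6.9564 → 6.9564 [wait]  node(2,1) S=140.0300 payoff=0.0000 vs cont=0.7775 → 0.7775 [wait]  node(2,2) S=167.7792 payoff=0.0000 vs cont=0.0000 → 0.0000 [wait]  ⇒ S*(2)=-
t_1: node(1,0) S=127.9271 payoff=0.0000 vs cont=3.0430 → 3.0430 [wait]  node(1,1) S=153.2779 payoff=0.0000 vs cont=0.2875 → 0.2875 [wait]  ⇒ S*(1)=-
t_0: node(0,0) S=140.0300 payoff=0.0000 vs cont=1.2993 → 1.2993 [wait]  ⇒ S*(0)=-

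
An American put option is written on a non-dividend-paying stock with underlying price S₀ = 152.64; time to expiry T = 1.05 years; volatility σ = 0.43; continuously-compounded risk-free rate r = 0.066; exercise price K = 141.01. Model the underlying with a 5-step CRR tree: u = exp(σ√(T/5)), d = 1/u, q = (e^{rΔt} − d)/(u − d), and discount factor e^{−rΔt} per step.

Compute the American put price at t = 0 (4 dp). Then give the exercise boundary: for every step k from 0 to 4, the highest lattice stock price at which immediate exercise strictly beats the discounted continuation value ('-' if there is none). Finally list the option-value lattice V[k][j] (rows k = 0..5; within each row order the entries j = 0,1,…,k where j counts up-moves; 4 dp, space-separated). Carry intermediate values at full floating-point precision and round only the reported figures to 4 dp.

Δt=0.21000, u=1.21781, d=0.82115, q=0.48608, disc=e^(-rΔt)=0.98624
k=5 terminal: V=max(K-S,0) → 84.0227 56.4949 15.6698 0.0000 0.0000 0.0000
k=4: j=0 S=69.3995 intr=71.6105 cont=69.6696 V=71.6105[EX]; j=1 S=102.9230 intr=38.0870 cont=36.1461 V=38.0870[EX]; j=2 S=152.6400 intr=0.0000 cont=7.9422 V=7.9422[hold]; j=3 S=226.3729 intr=0.0000 cont=0.0000 V=0.0000[hold]; j=4 S=335.7226 intr=0.0000 cont=0.0000 V=0.0000[hold]  S*(4)=102.9230
k=3: j=0 S=84.5151 intr=56.4949 cont=54.5540 V=56.4949[EX]; j=1 S=125.3402 intr=15.6698 cont=23.1116 V=23.1116[hold]; j=2 S=185.8859 intr=0.0000 cont=4.0254 V=4.0254[hold]; j=3 S=275.6783 intr=0.0000 cont=0.0000 V=0.0000[hold]  S*(3)=84.5151
k=2: j=0 S=102.9230 intr=38.0870 cont=39.7137 V=39.7137[hold]; j=1 S=152.6400 intr=0.0000 cont=13.6438 V=13.6438[hold]; j=2 S=226.3729 intr=0.0000 cont=2.0403 V=2.0403[hold]  S*(2)=-
k=1: j=0 S=125.3402 intr=15.6698 cont=26.6694 V=26.6694[hold]; j=1 S=185.8859 intr=0.0000 cont=7.8934 V=7.8934[hold]  S*(1)=-
k=0: j=0 S=152.6400 intr=0.0000 cont=17.3012 V=17.3012[hold]  S*(0)=-

price = 17.3012
boundary = - - - 84.5151 102.9230
tree:
17.3012
26.6694 7.8934
39.7137 13.6438 2.0403
56.4949 23.1116 4.0254 0.0000
71.6105 38.0870 7.9422 0.0000 0.0000
84.0227 56.4949 15.6698 0.0000 0.0000 0.0000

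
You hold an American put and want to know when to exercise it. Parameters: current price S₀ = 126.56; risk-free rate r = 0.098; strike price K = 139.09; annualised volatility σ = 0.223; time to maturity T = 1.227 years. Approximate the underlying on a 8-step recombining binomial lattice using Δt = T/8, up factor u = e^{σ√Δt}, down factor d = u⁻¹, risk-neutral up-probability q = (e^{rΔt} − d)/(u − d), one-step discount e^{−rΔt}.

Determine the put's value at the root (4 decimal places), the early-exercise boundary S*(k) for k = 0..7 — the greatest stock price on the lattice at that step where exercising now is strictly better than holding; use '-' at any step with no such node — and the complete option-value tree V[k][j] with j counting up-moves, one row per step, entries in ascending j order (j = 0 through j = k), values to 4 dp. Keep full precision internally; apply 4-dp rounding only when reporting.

price = 14.6414
boundary = - 115.9759 106.2770 115.9759 106.2770 115.9759 106.2770 115.9759
tree:
14.6414
23.1141 8.5047
32.8130 14.2513 4.3043
41.7008 23.1141 7.8037 1.7231
49.8454 32.8130 13.6993 3.4696 0.4234
57.3088 41.7008 23.1141 6.8114 0.9874 0.0000
64.1480 49.8454 32.8130 12.8985 2.3032 0.0000 0.0000
70.4153 57.3088 41.7008 23.1141 5.3720 0.0000 0.0000 0.0000
76.1585 64.1480 49.8454 32.8130 12.5300 0.0000 0.0000 0.0000 0.0000

Δt=0.15338, u=1.09126, d=0.91637, q=0.56477, disc=e^(-rΔt)=0.98508
k=8 terminal: V=max(K-S,0) → 76.1585 64.1480 49.8454 32.8130 12.5300 0.0000 0.0000 0.0000 0.0000
k=7: j=0 S=68.6747 intr=70.4153 cont=68.3404 V=70.4153[EX]; j=1 S=81.7812 intr=57.3088 cont=55.2338 V=57.3088[EX]; j=2 S=97.3892 intr=41.7008 cont=39.6258 V=41.7008[EX]; j=3 S=115.9759 intr=23.1141 cont=21.0391 V=23.1141[EX]; j=4 S=138.1100 intr=0.9800 cont=5.3720 V=5.3720[hold]; j=5 S=164.4683 intr=0.0000 cont=0.0000 V=0.0000[hold]; j=6 S=195.8571 intr=0.0000 cont=0.0000 V=0.0000[hold]; j=7 S=233.2365 intr=0.0000 cont=0.0000 V=0.0000[hold]  S*(7)=115.9759
k=6: j=0 S=74.9420 intr=64.1480 cont=62.0730 V=64.1480[EX]; j=1 S=89.2446 intr=49.8454 cont=47.7704 V=49.8454[EX]; j=2 S=106.2770 intr=32.8130 cont=30.7380 V=32.8130[EX]; j=3 S=126.5600 intr=12.5300 cont=12.8985 V=12.8985[hold]; j=4 S=150.7140 intr=0.0000 cont=2.3032 V=2.3032[hold]; j=5 S=179.4778 intr=0.0000 cont=0.0000 V=0.0000[hold]; j=6 S=213.7312 intr=0.0000 cont=0.0000 V=0.0000[hold]  S*(6)=106.2770
k=5: j=0 S=81.7812 intr=57.3088 cont=55.2338 V=57.3088[EX]; j=1 S=97.3892 intr=41.7008 cont=39.6258 V=41.7008[EX]; j=2 S=115.9759 intr=23.1141 cont=21.2441 V=23.1141[EX]; j=3 S=138.1100 intr=0.9800 cont=6.8114 V=6.8114[hold]; j=4 S=164.4683 intr=0.0000 cont=0.9874 V=0.9874[hold]; j=5 S=195.8571 intr=0.0000 cont=0.0000 V=0.0000[hold]  S*(5)=115.9759
k=4: j=0 S=89.2446 intr=49.8454 cont=47.7704 V=49.8454[EX]; j=1 S=106.2770 intr=32.8130 cont=30.7380 V=32.8130[EX]; j=2 S=126.5600 intr=12.5300 cont=13.6993 V=13.6993[hold]; j=3 S=150.7140 intr=0.0000 cont=3.4696 V=3.4696[hold]; j=4 S=179.4778 intr=0.0000 cont=0.4234 V=0.4234[hold]  S*(4)=106.2770
k=3: j=0 S=97.3892 intr=41.7008 cont=39.6258 V=41.7008[EX]; j=1 S=115.9759 intr=23.1141 cont=21.6896 V=23.1141[EX]; j=2 S=138.1100 intr=0.9800 cont=7.8037 V=7.8037[hold]; j=3 S=164.4683 intr=0.0000 cont=1.7231 V=1.7231[hold]  S*(3)=115.9759
k=2: j=0 S=106.2770 intr=32.8130 cont=30.7380 V=32.8130[EX]; j=1 S=126.5600 intr=12.5300 cont=14.2513 V=14.2513[hold]; j=2 S=150.7140 intr=0.0000 cont=4.3043 V=4.3043[hold]  S*(2)=106.2770
k=1: j=0 S=115.9759 intr=23.1141 cont=21.9967 V=23.1141[EX]; j=1 S=138.1100 intr=0.9800 cont=8.5047 V=8.5047[hold]  S*(1)=115.9759
k=0: j=0 S=126.5600 intr=12.5300 cont=14.6414 V=14.6414[hold]  S*(0)=-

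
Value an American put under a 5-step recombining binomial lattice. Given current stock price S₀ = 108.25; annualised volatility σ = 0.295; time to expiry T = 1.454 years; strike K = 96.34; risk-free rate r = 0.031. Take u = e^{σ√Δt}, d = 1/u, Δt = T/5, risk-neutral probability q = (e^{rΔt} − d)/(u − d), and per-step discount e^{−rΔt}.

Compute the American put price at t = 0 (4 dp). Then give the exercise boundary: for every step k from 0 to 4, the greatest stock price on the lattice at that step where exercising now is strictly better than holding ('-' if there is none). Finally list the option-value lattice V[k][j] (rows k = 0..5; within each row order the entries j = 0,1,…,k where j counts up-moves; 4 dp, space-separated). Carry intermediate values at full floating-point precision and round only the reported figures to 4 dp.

params: Δt=0.29080 u=1.17243 d=0.85293 q=0.48866 e^(-rΔt)=0.99103
t_5 payoffs: 47.4762 29.1718 4.0107 0.0000 0.0000 0.0000
t_4: node(4,0) S=57.2895 payoff=39.0505 vs cont=38.1859 → 39.0505 [stop]  node(4,1) S=78.7502 payoff=17.5898 vs cont=16.7252 → 17.5898 [stop]  node(4,2) S=108.2500 payoff=0.0000 vs cont=2.0324 → 2.0324 [wait]  node(4,3) S=148.8004 payoff=0.0000 vs cont=0.0000 → 0.0000 [wait]  node(4,4) S=204.5411 payoff=0.0000 vs cont=0.0000 → 0.0000 [wait]  ⇒ S*(4)=78.7502
t_3: node(3,0) S=67.1682 payoff=29.1718 vs cont=28.3073 → 29.1718 [stop]  node(3,1) S=92.3293 payoff=4.0107 vs cont=9.8980 → 9.8980 [wait]  node(3,2) S=126.9159 payoff=0.0000 vs cont=1.0299 → 1.0299 [wait]  node(3,3) S=174.4586 payoff=0.0000 vs cont=0.0000 → 0.0000 [wait]  ⇒ S*(3)=67.1682
t_2: node(2,0) S=78.7502 payoff=17.5898 vs cont=19.5763 → 19.5763 [wait]  node(2,1) S=108.2500 payoff=0.0000 vs cont=5.5146 → 5.5146 [wait]  node(2,2) S=148.8004 payoff=0.0000 vs cont=0.5219 → 0.5219 [wait]  ⇒ S*(2)=-
t_1: node(1,0) S=92.3293 payoff=4.0107 vs cont=12.5910 → 12.5910 [wait]  node(1,1) S=126.9159 payoff=0.0000 vs cont=3.0473 → 3.0473 [wait]  ⇒ S*(1)=-
t_0: node(0,0) S=108.2500 payoff=0.0000 vs cont=7.8563 → 7.8563 [wait]  ⇒ S*(0)=-

price = 7.8563
boundary = - - - 67.1682 78.7502
tree:
7.8563
12.5910 3.0473
19.5763 5.5146 0.5219
29.1718 9.8980 1.0299 0.0000
39.0505 17.5898 2.0324 0.0000 0.0000
47.4762 29.1718 4.0107 0.0000 0.0000 0.0000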